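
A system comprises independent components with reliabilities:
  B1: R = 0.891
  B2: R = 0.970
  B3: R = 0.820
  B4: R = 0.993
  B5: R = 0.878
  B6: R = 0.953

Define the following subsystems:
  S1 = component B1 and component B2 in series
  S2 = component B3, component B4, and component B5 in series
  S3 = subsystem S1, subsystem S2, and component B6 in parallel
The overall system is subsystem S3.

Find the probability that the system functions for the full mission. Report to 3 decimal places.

0.998

Series (B1 and B2): 0.89100 × 0.97000 = 0.86427
Series (B3, B4, and B5): 0.82000 × 0.99300 × 0.87800 = 0.71492
Parallel ([0.86427], [0.71492], and B6): 1 − (1 − 0.86427)(1 − 0.71492)(1 − 0.95300) = 0.998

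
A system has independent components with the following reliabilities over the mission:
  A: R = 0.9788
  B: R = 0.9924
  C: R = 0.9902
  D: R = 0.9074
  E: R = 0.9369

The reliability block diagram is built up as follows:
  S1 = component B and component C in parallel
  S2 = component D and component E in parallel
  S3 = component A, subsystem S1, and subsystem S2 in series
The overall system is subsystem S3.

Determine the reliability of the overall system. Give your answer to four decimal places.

Parallel (B and C): 1 − (1 − 0.992400)(1 − 0.990200) = 0.999926
Parallel (D and E): 1 − (1 − 0.907400)(1 − 0.936900) = 0.994157
Series (A, [0.999926], and [0.994157]): 0.978800 × 0.999926 × 0.994157 = 0.9730

0.9730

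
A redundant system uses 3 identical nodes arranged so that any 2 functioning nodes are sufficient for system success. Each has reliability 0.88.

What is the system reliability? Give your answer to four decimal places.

0.9603

R = Σ_{i=2}^{3} C(3,i) p^i (1−p)^{3−i} with p = 0.88
C(3,2)·0.88^2·0.12^1 = 0.278784
C(3,3)·0.88^3·0.12^0 = 0.681472
Sum = 0.9603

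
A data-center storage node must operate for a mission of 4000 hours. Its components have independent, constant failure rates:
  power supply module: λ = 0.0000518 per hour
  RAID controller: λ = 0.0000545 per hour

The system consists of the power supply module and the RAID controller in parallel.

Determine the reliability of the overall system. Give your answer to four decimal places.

R(power supply module) = exp(−0.0000518 × 4000) = 0.812857
R(RAID controller) = exp(−0.0000545 × 4000) = 0.804125
Parallel (power supply module and RAID controller): 1 − (1 − 0.812857)(1 − 0.804125) = 0.9633

0.9633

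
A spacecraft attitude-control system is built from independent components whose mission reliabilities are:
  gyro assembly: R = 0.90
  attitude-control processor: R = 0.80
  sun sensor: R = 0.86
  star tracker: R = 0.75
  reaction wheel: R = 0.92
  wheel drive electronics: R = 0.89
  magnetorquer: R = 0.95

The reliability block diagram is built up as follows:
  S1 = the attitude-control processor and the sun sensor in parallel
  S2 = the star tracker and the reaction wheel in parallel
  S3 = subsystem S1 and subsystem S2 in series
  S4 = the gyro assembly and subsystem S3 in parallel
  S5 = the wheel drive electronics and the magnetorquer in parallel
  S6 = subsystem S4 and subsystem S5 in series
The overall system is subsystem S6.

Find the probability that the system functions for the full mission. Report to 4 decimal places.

0.9898

Parallel (attitude-control processor and sun sensor): 1 − (1 − 0.800000)(1 − 0.860000) = 0.972000
Parallel (star tracker and reaction wheel): 1 − (1 − 0.750000)(1 − 0.920000) = 0.980000
Series ([0.972000] and [0.980000]): 0.972000 × 0.980000 = 0.952560
Parallel (gyro assembly and [0.952560]): 1 − (1 − 0.900000)(1 − 0.952560) = 0.995256
Parallel (wheel drive electronics and magnetorquer): 1 − (1 − 0.890000)(1 − 0.950000) = 0.994500
Series ([0.995256] and [0.994500]): 0.995256 × 0.994500 = 0.9898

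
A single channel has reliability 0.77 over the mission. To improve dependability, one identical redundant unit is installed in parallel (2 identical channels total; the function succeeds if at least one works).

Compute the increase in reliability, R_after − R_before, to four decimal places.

R_before = 0.77
R_after = 1 − (1 − 0.77)^2 = 0.9471
ΔR = 0.9471 − 0.77 = 0.1771

0.1771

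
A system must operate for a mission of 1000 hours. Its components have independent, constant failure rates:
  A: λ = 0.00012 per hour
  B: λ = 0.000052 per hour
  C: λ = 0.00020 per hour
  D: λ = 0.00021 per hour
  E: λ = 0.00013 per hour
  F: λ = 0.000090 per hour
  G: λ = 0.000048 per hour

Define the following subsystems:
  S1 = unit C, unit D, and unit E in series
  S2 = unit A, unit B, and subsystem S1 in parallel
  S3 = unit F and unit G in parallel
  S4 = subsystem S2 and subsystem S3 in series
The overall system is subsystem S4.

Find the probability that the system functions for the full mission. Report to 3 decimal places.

R(A) = exp(−0.00012 × 1000) = 0.88692
R(B) = exp(−0.000052 × 1000) = 0.94933
R(C) = exp(−0.00020 × 1000) = 0.81873
R(D) = exp(−0.00021 × 1000) = 0.81058
R(E) = exp(−0.00013 × 1000) = 0.87810
R(F) = exp(−0.000090 × 1000) = 0.91393
R(G) = exp(−0.000048 × 1000) = 0.95313
Series (C, D, and E): 0.81873 × 0.81058 × 0.87810 = 0.58275
Parallel (A, B, and [0.58275]): 1 − (1 − 0.88692)(1 − 0.94933)(1 − 0.58275) = 0.99761
Parallel (F and G): 1 − (1 − 0.91393)(1 − 0.95313) = 0.99597
Series ([0.99761] and [0.99597]): 0.99761 × 0.99597 = 0.994

0.994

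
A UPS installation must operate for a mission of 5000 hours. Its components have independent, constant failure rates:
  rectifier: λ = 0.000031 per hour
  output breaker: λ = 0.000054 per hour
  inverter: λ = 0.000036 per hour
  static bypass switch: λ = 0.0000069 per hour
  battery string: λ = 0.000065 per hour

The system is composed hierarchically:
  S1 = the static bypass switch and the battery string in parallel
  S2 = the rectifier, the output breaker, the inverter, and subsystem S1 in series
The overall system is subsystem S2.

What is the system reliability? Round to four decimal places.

0.5409

R(rectifier) = exp(−0.000031 × 5000) = 0.856415
R(output breaker) = exp(−0.000054 × 5000) = 0.763379
R(inverter) = exp(−0.000036 × 5000) = 0.835270
R(static bypass switch) = exp(−0.0000069 × 5000) = 0.966088
R(battery string) = exp(−0.000065 × 5000) = 0.722527
Parallel (static bypass switch and battery string): 1 − (1 − 0.966088)(1 − 0.722527) = 0.990590
Series (rectifier, output breaker, inverter, and [0.990590]): 0.856415 × 0.763379 × 0.835270 × 0.990590 = 0.5409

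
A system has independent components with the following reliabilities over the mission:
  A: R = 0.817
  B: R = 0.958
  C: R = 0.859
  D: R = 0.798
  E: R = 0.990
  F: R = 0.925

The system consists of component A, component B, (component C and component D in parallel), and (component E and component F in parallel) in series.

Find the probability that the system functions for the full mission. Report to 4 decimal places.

0.7598

Parallel (C and D): 1 − (1 − 0.859000)(1 − 0.798000) = 0.971518
Parallel (E and F): 1 − (1 − 0.990000)(1 − 0.925000) = 0.999250
Series (A, B, [0.971518], and [0.999250]): 0.817000 × 0.958000 × 0.971518 × 0.999250 = 0.7598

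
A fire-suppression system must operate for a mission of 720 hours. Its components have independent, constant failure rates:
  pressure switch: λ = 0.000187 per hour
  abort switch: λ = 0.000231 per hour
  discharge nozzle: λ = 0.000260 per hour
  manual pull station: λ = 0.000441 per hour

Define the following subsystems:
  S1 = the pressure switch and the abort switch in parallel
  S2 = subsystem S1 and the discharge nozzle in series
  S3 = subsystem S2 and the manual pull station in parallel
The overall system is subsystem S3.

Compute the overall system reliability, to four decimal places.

R(pressure switch) = exp(−0.000187 × 720) = 0.874031
R(abort switch) = exp(−0.000231 × 720) = 0.846775
R(discharge nozzle) = exp(−0.000260 × 720) = 0.829278
R(manual pull station) = exp(−0.000441 × 720) = 0.727952
Parallel (pressure switch and abort switch): 1 − (1 − 0.874031)(1 − 0.846775) = 0.980698
Series ([0.980698] and discharge nozzle): 0.980698 × 0.829278 = 0.813271
Parallel ([0.813271] and manual pull station): 1 − (1 − 0.813271)(1 − 0.727952) = 0.9492

0.9492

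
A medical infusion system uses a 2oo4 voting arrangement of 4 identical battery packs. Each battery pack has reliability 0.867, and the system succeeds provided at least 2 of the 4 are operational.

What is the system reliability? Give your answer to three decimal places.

0.992

R = Σ_{i=2}^{4} C(4,i) p^i (1−p)^{4−i} with p = 0.867
C(4,2)·0.867^2·0.133^2 = 0.07978
C(4,3)·0.867^3·0.133^1 = 0.34671
C(4,4)·0.867^4·0.133^0 = 0.56504
Sum = 0.992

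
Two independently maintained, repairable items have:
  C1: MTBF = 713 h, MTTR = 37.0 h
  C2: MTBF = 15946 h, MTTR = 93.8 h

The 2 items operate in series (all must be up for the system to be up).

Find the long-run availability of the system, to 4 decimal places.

0.9451

A(C1) = MTBF/(MTBF+MTTR) = 713/(713+37.0) = 0.950667
A(C2) = MTBF/(MTBF+MTTR) = 15946/(15946+93.8) = 0.994152
Series availability: 0.950667 × 0.994152 = 0.9451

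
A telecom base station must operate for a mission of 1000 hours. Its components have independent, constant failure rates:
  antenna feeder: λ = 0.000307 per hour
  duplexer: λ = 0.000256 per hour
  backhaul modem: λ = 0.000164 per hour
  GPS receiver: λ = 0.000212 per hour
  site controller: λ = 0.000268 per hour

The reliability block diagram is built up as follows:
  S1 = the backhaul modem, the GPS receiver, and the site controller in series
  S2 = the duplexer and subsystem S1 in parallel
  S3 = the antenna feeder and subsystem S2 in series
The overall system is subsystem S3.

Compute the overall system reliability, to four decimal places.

0.6568

R(antenna feeder) = exp(−0.000307 × 1000) = 0.735651
R(duplexer) = exp(−0.000256 × 1000) = 0.774142
R(backhaul modem) = exp(−0.000164 × 1000) = 0.848742
R(GPS receiver) = exp(−0.000212 × 1000) = 0.808965
R(site controller) = exp(−0.000268 × 1000) = 0.764908
Series (backhaul modem, GPS receiver, and site controller): 0.848742 × 0.808965 × 0.764908 = 0.525188
Parallel (duplexer and [0.525188]): 1 − (1 − 0.774142)(1 − 0.525188) = 0.892760
Series (antenna feeder and [0.892760]): 0.735651 × 0.892760 = 0.6568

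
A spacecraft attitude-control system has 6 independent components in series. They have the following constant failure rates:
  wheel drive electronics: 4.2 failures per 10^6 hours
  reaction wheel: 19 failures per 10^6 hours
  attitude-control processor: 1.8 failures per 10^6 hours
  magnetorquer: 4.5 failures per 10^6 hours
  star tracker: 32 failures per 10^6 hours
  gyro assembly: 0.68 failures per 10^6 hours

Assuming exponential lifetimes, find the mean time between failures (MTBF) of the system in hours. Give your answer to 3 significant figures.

16100

Series of exponential components: λ_sys = Σ λ_i
λ_sys = 0.0000042 + 0.000019 + 0.0000018 + 0.0000045 + 0.000032 + 0.00000068 = 6.2180e-05 /h
MTBF = 1 / λ_sys = 16100 h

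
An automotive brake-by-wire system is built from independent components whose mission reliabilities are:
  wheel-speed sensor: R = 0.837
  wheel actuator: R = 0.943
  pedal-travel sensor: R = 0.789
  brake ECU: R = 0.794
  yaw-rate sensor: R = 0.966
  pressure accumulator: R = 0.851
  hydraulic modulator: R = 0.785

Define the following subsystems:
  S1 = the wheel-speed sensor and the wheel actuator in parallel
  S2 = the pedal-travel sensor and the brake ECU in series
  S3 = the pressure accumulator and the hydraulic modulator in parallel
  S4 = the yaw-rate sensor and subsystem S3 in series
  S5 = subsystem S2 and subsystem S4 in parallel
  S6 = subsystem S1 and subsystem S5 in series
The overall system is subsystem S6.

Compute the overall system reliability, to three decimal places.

0.967

Parallel (wheel-speed sensor and wheel actuator): 1 − (1 − 0.83700)(1 − 0.94300) = 0.99071
Series (pedal-travel sensor and brake ECU): 0.78900 × 0.79400 = 0.62647
Parallel (pressure accumulator and hydraulic modulator): 1 − (1 − 0.85100)(1 − 0.78500) = 0.96797
Series (yaw-rate sensor and [0.96797]): 0.96600 × 0.96797 = 0.93506
Parallel ([0.62647] and [0.93506]): 1 − (1 − 0.62647)(1 − 0.93506) = 0.97574
Series ([0.99071] and [0.97574]): 0.99071 × 0.97574 = 0.967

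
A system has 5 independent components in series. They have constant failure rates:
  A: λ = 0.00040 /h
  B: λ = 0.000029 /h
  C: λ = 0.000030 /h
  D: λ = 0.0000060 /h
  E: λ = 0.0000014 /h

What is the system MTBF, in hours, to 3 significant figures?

Series of exponential components: λ_sys = Σ λ_i
λ_sys = 0.00040 + 0.000029 + 0.000030 + 0.0000060 + 0.0000014 = 4.6640e-04 /h
MTBF = 1 / λ_sys = 2140 h

2140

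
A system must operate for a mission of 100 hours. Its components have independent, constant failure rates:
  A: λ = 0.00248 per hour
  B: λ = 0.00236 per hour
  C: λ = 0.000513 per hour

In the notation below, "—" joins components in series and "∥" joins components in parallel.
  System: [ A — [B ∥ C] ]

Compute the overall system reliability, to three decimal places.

0.772

R(A) = exp(−0.00248 × 100) = 0.78036
R(B) = exp(−0.00236 × 100) = 0.78978
R(C) = exp(−0.000513 × 100) = 0.94999
Parallel (B and C): 1 − (1 − 0.78978)(1 − 0.94999) = 0.98949
Series (A and [0.98949]): 0.78036 × 0.98949 = 0.772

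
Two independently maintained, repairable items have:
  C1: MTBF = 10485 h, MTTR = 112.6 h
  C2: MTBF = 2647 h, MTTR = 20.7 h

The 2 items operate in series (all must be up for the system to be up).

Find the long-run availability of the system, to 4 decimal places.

A(C1) = MTBF/(MTBF+MTTR) = 10485/(10485+112.6) = 0.989375
A(C2) = MTBF/(MTBF+MTTR) = 2647/(2647+20.7) = 0.992241
Series availability: 0.989375 × 0.992241 = 0.9817

0.9817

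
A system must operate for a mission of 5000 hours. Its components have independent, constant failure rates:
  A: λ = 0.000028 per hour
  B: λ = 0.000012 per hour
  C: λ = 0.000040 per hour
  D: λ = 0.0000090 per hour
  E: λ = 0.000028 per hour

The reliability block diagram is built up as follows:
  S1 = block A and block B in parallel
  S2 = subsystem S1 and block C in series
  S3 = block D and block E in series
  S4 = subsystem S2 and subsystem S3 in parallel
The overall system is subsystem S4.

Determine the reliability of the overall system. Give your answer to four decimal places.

R(A) = exp(−0.000028 × 5000) = 0.869358
R(B) = exp(−0.000012 × 5000) = 0.941765
R(C) = exp(−0.000040 × 5000) = 0.818731
R(D) = exp(−0.0000090 × 5000) = 0.955997
R(E) = exp(−0.000028 × 5000) = 0.869358
Parallel (A and B): 1 − (1 − 0.869358)(1 − 0.941765) = 0.992392
Series ([0.992392] and C): 0.992392 × 0.818731 = 0.812502
Series (D and E): 0.955997 × 0.869358 = 0.831104
Parallel ([0.812502] and [0.831104]): 1 − (1 − 0.812502)(1 − 0.831104) = 0.9683

0.9683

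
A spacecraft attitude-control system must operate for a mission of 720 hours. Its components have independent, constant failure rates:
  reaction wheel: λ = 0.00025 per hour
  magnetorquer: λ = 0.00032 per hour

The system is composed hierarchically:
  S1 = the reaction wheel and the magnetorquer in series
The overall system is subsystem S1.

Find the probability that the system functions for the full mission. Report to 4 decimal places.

R(reaction wheel) = exp(−0.00025 × 720) = 0.835270
R(magnetorquer) = exp(−0.00032 × 720) = 0.794216
Series (reaction wheel and magnetorquer): 0.835270 × 0.794216 = 0.6634

0.6634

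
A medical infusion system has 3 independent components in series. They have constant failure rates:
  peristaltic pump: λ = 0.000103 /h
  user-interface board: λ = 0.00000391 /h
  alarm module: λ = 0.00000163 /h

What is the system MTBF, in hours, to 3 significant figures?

9210

Series of exponential components: λ_sys = Σ λ_i
λ_sys = 0.000103 + 0.00000391 + 0.00000163 = 1.0854e-04 /h
MTBF = 1 / λ_sys = 9210 h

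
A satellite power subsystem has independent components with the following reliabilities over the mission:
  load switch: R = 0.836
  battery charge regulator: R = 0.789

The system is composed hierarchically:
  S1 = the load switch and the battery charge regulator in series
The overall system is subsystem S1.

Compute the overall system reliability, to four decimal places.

Series (load switch and battery charge regulator): 0.836000 × 0.789000 = 0.6596

0.6596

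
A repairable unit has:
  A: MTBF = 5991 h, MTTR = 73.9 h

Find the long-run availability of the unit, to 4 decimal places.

A(A) = MTBF/(MTBF+MTTR) = 5991/(5991+73.9) = 0.9878

0.9878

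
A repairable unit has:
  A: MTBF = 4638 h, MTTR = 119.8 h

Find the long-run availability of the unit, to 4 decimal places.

A(A) = MTBF/(MTBF+MTTR) = 4638/(4638+119.8) = 0.9748

0.9748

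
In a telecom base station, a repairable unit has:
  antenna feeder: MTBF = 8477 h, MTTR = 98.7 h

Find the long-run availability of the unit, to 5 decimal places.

0.98849

A(antenna feeder) = MTBF/(MTBF+MTTR) = 8477/(8477+98.7) = 0.98849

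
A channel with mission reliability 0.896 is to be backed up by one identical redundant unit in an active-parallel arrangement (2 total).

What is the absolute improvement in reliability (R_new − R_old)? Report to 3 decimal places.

0.093

R_before = 0.896
R_after = 1 − (1 − 0.896)^2 = 0.989
ΔR = 0.989 − 0.896 = 0.093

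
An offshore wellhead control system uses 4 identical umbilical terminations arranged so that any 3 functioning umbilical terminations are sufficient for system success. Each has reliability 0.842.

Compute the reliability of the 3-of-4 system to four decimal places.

R = Σ_{i=3}^{4} C(4,i) p^i (1−p)^{4−i} with p = 0.842
C(4,3)·0.842^3·0.158^1 = 0.377271
C(4,4)·0.842^4·0.158^0 = 0.502630
Sum = 0.8799

0.8799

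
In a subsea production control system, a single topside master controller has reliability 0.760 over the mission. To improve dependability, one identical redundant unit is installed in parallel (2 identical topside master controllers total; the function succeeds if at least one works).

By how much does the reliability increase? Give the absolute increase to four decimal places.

R_before = 0.760
R_after = 1 − (1 − 0.760)^2 = 0.9424
ΔR = 0.9424 − 0.760 = 0.1824

0.1824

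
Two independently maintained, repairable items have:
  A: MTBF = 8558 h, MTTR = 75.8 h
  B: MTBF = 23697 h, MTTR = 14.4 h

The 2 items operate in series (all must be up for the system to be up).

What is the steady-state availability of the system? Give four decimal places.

0.9906

A(A) = MTBF/(MTBF+MTTR) = 8558/(8558+75.8) = 0.991221
A(B) = MTBF/(MTBF+MTTR) = 23697/(23697+14.4) = 0.999393
Series availability: 0.991221 × 0.999393 = 0.9906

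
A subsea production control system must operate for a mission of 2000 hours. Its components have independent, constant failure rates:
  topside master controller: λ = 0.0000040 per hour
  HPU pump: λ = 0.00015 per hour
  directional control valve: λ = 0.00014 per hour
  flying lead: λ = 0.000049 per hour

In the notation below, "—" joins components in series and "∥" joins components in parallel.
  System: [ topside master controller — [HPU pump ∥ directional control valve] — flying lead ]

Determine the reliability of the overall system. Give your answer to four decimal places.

R(topside master controller) = exp(−0.0000040 × 2000) = 0.992032
R(HPU pump) = exp(−0.00015 × 2000) = 0.740818
R(directional control valve) = exp(−0.00014 × 2000) = 0.755784
R(flying lead) = exp(−0.000049 × 2000) = 0.906649
Parallel (HPU pump and directional control valve): 1 − (1 − 0.740818)(1 − 0.755784) = 0.936704
Series (topside master controller, [0.936704], and flying lead): 0.992032 × 0.936704 × 0.906649 = 0.8425

0.8425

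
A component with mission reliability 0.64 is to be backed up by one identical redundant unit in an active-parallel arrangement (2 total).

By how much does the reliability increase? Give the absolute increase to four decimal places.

R_before = 0.64
R_after = 1 − (1 − 0.64)^2 = 0.8704
ΔR = 0.8704 − 0.64 = 0.2304

0.2304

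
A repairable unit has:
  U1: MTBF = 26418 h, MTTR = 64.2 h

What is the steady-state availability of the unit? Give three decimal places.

A(U1) = MTBF/(MTBF+MTTR) = 26418/(26418+64.2) = 0.998

0.998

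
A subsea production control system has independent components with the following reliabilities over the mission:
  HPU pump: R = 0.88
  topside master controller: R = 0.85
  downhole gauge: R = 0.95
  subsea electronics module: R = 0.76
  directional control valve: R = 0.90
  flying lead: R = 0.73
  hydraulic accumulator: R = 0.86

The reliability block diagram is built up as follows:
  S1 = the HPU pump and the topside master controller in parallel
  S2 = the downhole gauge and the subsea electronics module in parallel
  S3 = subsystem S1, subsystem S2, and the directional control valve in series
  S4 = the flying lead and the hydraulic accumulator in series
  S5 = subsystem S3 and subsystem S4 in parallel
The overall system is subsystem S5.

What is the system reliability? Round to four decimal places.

0.9528

Parallel (HPU pump and topside master controller): 1 − (1 − 0.880000)(1 − 0.850000) = 0.982000
Parallel (downhole gauge and subsea electronics module): 1 − (1 − 0.950000)(1 − 0.760000) = 0.988000
Series ([0.982000], [0.988000], and directional control valve): 0.982000 × 0.988000 × 0.900000 = 0.873194
Series (flying lead and hydraulic accumulator): 0.730000 × 0.860000 = 0.627800
Parallel ([0.873194] and [0.627800]): 1 − (1 − 0.873194)(1 − 0.627800) = 0.9528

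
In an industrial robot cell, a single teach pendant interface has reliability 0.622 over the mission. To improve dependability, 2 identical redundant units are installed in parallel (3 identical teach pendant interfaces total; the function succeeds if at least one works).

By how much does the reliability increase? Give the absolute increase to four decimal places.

R_before = 0.622
R_after = 1 − (1 − 0.622)^3 = 0.9460
ΔR = 0.9460 − 0.622 = 0.3240

0.3240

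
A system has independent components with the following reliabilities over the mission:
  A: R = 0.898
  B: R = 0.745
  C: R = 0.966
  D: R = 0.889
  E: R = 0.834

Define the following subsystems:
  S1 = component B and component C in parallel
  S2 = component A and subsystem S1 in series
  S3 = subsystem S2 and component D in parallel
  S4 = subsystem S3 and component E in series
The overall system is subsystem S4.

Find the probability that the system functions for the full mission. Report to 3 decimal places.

Parallel (B and C): 1 − (1 − 0.74500)(1 − 0.96600) = 0.99133
Series (A and [0.99133]): 0.89800 × 0.99133 = 0.89021
Parallel ([0.89021] and D): 1 − (1 − 0.89021)(1 − 0.88900) = 0.98781
Series ([0.98781] and E): 0.98781 × 0.83400 = 0.824

0.824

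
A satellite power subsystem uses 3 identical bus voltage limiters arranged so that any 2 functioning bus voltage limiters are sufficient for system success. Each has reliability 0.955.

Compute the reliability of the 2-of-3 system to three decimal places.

R = Σ_{i=2}^{3} C(3,i) p^i (1−p)^{3−i} with p = 0.955
C(3,2)·0.955^2·0.045^1 = 0.12312
C(3,3)·0.955^3·0.045^0 = 0.87098
Sum = 0.994

0.994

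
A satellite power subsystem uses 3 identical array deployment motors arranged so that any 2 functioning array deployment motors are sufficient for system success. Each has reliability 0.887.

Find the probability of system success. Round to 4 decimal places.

0.9646

R = Σ_{i=2}^{3} C(3,i) p^i (1−p)^{3−i} with p = 0.887
C(3,2)·0.887^2·0.113^1 = 0.266715
C(3,3)·0.887^3·0.113^0 = 0.697864
Sum = 0.9646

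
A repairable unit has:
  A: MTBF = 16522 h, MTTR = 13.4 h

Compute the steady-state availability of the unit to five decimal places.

0.99919

A(A) = MTBF/(MTBF+MTTR) = 16522/(16522+13.4) = 0.99919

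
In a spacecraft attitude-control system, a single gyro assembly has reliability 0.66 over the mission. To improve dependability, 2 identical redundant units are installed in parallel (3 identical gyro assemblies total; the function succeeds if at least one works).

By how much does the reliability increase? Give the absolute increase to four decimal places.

R_before = 0.66
R_after = 1 − (1 − 0.66)^3 = 0.9607
ΔR = 0.9607 − 0.66 = 0.3007

0.3007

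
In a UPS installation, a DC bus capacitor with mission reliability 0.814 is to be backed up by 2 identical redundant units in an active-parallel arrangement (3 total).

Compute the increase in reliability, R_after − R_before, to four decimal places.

0.1796

R_before = 0.814
R_after = 1 − (1 − 0.814)^3 = 0.9936
ΔR = 0.9936 − 0.814 = 0.1796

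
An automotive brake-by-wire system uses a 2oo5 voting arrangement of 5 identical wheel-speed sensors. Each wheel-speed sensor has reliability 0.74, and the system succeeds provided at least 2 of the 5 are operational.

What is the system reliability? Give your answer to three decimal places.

0.982

R = Σ_{i=2}^{5} C(5,i) p^i (1−p)^{5−i} with p = 0.74
C(5,2)·0.74^2·0.26^3 = 0.09625
C(5,3)·0.74^3·0.26^2 = 0.27393
C(5,4)·0.74^4·0.26^1 = 0.38983
C(5,5)·0.74^5·0.26^0 = 0.22190
Sum = 0.982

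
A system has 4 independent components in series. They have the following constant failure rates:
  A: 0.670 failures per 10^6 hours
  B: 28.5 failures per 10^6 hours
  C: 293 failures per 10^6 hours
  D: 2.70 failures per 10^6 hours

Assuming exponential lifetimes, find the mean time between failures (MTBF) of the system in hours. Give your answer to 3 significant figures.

Series of exponential components: λ_sys = Σ λ_i
λ_sys = 0.000000670 + 0.0000285 + 0.000293 + 0.00000270 = 3.2487e-04 /h
MTBF = 1 / λ_sys = 3080 h

3080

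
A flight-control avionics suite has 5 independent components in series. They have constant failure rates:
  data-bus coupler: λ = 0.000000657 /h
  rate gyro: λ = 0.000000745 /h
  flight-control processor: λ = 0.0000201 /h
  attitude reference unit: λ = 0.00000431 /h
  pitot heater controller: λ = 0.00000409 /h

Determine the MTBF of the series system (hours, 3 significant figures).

Series of exponential components: λ_sys = Σ λ_i
λ_sys = 0.000000657 + 0.000000745 + 0.0000201 + 0.00000431 + 0.00000409 = 2.9902e-05 /h
MTBF = 1 / λ_sys = 33400 h

33400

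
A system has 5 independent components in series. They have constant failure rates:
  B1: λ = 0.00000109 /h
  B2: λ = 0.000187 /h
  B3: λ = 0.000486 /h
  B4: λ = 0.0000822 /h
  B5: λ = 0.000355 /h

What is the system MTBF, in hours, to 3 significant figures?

Series of exponential components: λ_sys = Σ λ_i
λ_sys = 0.00000109 + 0.000187 + 0.000486 + 0.0000822 + 0.000355 = 1.1113e-03 /h
MTBF = 1 / λ_sys = 900 h

900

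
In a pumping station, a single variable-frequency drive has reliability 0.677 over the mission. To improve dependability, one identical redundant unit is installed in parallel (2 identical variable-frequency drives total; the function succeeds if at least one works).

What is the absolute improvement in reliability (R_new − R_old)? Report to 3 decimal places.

0.219

R_before = 0.677
R_after = 1 − (1 − 0.677)^2 = 0.896
ΔR = 0.896 − 0.677 = 0.219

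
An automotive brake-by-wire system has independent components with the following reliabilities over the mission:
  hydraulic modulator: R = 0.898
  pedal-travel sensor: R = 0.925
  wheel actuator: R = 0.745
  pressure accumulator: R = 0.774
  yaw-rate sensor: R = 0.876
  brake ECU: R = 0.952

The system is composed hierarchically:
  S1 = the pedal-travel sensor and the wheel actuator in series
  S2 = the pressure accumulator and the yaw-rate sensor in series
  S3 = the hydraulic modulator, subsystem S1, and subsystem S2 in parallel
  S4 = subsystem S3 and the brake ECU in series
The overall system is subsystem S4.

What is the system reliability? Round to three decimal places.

Series (pedal-travel sensor and wheel actuator): 0.92500 × 0.74500 = 0.68913
Series (pressure accumulator and yaw-rate sensor): 0.77400 × 0.87600 = 0.67802
Parallel (hydraulic modulator, [0.68913], and [0.67802]): 1 − (1 − 0.89800)(1 − 0.68913)(1 − 0.67802) = 0.98979
Series ([0.98979] and brake ECU): 0.98979 × 0.95200 = 0.942

0.942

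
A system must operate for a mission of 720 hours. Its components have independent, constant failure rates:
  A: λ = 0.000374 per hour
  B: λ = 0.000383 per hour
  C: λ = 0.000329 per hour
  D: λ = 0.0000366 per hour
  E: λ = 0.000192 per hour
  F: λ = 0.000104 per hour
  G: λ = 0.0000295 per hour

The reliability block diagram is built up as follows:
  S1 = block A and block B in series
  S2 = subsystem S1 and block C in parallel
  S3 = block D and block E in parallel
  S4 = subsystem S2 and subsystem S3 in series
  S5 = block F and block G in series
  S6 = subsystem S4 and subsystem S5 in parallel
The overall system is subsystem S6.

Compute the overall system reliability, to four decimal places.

R(A) = exp(−0.000374 × 720) = 0.763929
R(B) = exp(−0.000383 × 720) = 0.758995
R(C) = exp(−0.000329 × 720) = 0.789086
R(D) = exp(−0.0000366 × 720) = 0.973992
R(E) = exp(−0.000192 × 720) = 0.870890
R(F) = exp(−0.000104 × 720) = 0.927855
R(G) = exp(−0.0000295 × 720) = 0.978984
Series (A and B): 0.763929 × 0.758995 = 0.579818
Parallel ([0.579818] and C): 1 − (1 − 0.579818)(1 − 0.789086) = 0.911378
Parallel (D and E): 1 − (1 − 0.973992)(1 − 0.870890) = 0.996642
Series ([0.911378] and [0.996642]): 0.911378 × 0.996642 = 0.908318
Series (F and G): 0.927855 × 0.978984 = 0.908355
Parallel ([0.908318] and [0.908355]): 1 − (1 − 0.908318)(1 − 0.908355) = 0.9916

0.9916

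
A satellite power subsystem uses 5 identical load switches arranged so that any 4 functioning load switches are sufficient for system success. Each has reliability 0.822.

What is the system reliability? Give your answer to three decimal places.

0.782

R = Σ_{i=4}^{5} C(5,i) p^i (1−p)^{5−i} with p = 0.822
C(5,4)·0.822^4·0.178^1 = 0.40633
C(5,5)·0.822^5·0.178^0 = 0.37528
Sum = 0.782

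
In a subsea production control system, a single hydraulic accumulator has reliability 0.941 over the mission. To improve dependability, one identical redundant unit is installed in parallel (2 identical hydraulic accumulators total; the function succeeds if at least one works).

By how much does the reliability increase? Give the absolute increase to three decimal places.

0.056

R_before = 0.941
R_after = 1 − (1 − 0.941)^2 = 0.997
ΔR = 0.997 − 0.941 = 0.056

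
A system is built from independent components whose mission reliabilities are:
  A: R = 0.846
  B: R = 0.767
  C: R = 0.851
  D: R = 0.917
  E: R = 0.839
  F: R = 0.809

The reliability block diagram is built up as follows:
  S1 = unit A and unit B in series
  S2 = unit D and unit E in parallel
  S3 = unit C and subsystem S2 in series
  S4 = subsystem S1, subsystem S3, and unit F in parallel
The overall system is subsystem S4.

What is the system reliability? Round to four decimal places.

0.9892

Series (A and B): 0.846000 × 0.767000 = 0.648882
Parallel (D and E): 1 − (1 − 0.917000)(1 − 0.839000) = 0.986637
Series (C and [0.986637]): 0.851000 × 0.986637 = 0.839628
Parallel ([0.648882], [0.839628], and F): 1 − (1 − 0.648882)(1 − 0.839628)(1 − 0.809000) = 0.9892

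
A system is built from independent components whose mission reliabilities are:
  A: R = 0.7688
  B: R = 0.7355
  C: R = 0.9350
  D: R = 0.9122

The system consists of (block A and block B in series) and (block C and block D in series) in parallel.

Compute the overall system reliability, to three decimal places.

0.936

Series (A and B): 0.76880 × 0.73550 = 0.56545
Series (C and D): 0.93500 × 0.91220 = 0.85291
Parallel ([0.56545] and [0.85291]): 1 − (1 − 0.56545)(1 − 0.85291) = 0.936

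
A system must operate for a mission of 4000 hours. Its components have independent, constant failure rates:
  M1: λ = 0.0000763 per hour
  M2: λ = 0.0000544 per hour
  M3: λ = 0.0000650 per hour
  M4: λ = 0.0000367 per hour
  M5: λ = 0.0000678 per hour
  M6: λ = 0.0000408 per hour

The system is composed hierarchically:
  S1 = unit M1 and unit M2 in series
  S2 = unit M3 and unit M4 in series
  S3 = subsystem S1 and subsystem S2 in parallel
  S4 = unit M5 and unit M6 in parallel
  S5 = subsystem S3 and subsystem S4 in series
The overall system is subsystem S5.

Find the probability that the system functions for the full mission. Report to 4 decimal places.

0.8330

R(M1) = exp(−0.0000763 × 4000) = 0.736976
R(M2) = exp(−0.0000544 × 4000) = 0.804447
R(M3) = exp(−0.0000650 × 4000) = 0.771052
R(M4) = exp(−0.0000367 × 4000) = 0.863467
R(M5) = exp(−0.0000678 × 4000) = 0.762464
R(M6) = exp(−0.0000408 × 4000) = 0.849421
Series (M1 and M2): 0.736976 × 0.804447 = 0.592858
Series (M3 and M4): 0.771052 × 0.863467 = 0.665778
Parallel ([0.592858] and [0.665778]): 1 − (1 − 0.592858)(1 − 0.665778) = 0.863924
Parallel (M5 and M6): 1 − (1 − 0.762464)(1 − 0.849421) = 0.964232
Series ([0.863924] and [0.964232]): 0.863924 × 0.964232 = 0.8330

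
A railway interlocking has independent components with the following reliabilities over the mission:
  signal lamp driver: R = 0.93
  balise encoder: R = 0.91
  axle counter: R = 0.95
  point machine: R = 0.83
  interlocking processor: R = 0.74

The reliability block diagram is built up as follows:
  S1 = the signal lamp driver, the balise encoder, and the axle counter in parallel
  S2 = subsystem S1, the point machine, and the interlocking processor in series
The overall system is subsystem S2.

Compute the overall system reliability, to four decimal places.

Parallel (signal lamp driver, balise encoder, and axle counter): 1 − (1 − 0.930000)(1 − 0.910000)(1 − 0.950000) = 0.999685
Series ([0.999685], point machine, and interlocking processor): 0.999685 × 0.830000 × 0.740000 = 0.6140

0.6140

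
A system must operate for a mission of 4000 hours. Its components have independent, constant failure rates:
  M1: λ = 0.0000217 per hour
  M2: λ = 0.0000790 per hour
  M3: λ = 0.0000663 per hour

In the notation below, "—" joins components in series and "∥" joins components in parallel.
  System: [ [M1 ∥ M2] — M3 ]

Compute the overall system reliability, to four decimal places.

R(M1) = exp(−0.0000217 × 4000) = 0.916860
R(M2) = exp(−0.0000790 × 4000) = 0.729059
R(M3) = exp(−0.0000663 × 4000) = 0.767053
Parallel (M1 and M2): 1 − (1 − 0.916860)(1 − 0.729059) = 0.977474
Series ([0.977474] and M3): 0.977474 × 0.767053 = 0.7498

0.7498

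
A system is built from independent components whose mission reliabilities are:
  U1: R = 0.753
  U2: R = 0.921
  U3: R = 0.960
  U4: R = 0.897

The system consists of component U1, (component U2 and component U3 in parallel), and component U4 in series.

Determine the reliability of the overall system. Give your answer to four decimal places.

Parallel (U2 and U3): 1 − (1 − 0.921000)(1 − 0.960000) = 0.996840
Series (U1, [0.996840], and U4): 0.753000 × 0.996840 × 0.897000 = 0.6733

0.6733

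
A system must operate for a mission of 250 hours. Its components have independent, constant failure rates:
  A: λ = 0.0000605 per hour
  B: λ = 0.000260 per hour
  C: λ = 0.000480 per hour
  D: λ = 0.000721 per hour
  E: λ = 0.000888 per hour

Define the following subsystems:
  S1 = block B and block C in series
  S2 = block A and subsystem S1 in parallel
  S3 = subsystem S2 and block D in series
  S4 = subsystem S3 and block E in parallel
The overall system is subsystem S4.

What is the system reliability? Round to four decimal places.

R(A) = exp(−0.0000605 × 250) = 0.984989
R(B) = exp(−0.000260 × 250) = 0.937067
R(C) = exp(−0.000480 × 250) = 0.886920
R(D) = exp(−0.000721 × 250) = 0.835061
R(E) = exp(−0.000888 × 250) = 0.800915
Series (B and C): 0.937067 × 0.886920 = 0.831103
Parallel (A and [0.831103]): 1 − (1 − 0.984989)(1 − 0.831103) = 0.997465
Series ([0.997465] and D): 0.997465 × 0.835061 = 0.832944
Parallel ([0.832944] and E): 1 − (1 − 0.832944)(1 − 0.800915) = 0.9667

0.9667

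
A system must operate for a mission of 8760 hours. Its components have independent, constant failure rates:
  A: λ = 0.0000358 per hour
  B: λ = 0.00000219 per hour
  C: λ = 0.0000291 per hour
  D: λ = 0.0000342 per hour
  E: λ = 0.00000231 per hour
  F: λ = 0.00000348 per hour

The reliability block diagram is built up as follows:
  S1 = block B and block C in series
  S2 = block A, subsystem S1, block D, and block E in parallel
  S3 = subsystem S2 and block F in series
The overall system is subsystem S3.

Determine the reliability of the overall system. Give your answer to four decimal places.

R(A) = exp(−0.0000358 × 8760) = 0.730805
R(B) = exp(−0.00000219 × 8760) = 0.980998
R(C) = exp(−0.0000291 × 8760) = 0.774982
R(D) = exp(−0.0000342 × 8760) = 0.741121
R(E) = exp(−0.00000231 × 8760) = 0.979968
R(F) = exp(−0.00000348 × 8760) = 0.969975
Series (B and C): 0.980998 × 0.774982 = 0.760256
Parallel (A, [0.760256], D, and E): 1 − (1 − 0.730805)(1 − 0.760256)(1 − 0.741121)(1 − 0.979968) = 0.999665
Series ([0.999665] and F): 0.999665 × 0.969975 = 0.9697

0.9697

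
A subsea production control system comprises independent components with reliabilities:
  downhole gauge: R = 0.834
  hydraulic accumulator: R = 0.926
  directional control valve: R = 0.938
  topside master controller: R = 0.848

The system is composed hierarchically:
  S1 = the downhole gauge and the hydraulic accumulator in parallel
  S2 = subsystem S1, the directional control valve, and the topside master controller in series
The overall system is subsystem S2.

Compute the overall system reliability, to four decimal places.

0.7857

Parallel (downhole gauge and hydraulic accumulator): 1 − (1 − 0.834000)(1 − 0.926000) = 0.987716
Series ([0.987716], directional control valve, and topside master controller): 0.987716 × 0.938000 × 0.848000 = 0.7857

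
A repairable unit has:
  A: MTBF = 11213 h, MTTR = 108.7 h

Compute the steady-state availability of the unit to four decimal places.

A(A) = MTBF/(MTBF+MTTR) = 11213/(11213+108.7) = 0.9904

0.9904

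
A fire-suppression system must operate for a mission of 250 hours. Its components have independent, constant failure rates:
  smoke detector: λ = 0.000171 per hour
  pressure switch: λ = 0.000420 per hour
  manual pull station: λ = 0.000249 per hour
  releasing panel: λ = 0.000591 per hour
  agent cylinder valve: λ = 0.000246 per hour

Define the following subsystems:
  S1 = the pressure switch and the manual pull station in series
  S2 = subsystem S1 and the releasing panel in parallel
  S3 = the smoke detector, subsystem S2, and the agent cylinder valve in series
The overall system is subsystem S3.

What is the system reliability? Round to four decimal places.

0.8819

R(smoke detector) = exp(−0.000171 × 250) = 0.958151
R(pressure switch) = exp(−0.000420 × 250) = 0.900325
R(manual pull station) = exp(−0.000249 × 250) = 0.939648
R(releasing panel) = exp(−0.000591 × 250) = 0.862647
R(agent cylinder valve) = exp(−0.000246 × 250) = 0.940353
Series (pressure switch and manual pull station): 0.900325 × 0.939648 = 0.845989
Parallel ([0.845989] and releasing panel): 1 − (1 − 0.845989)(1 − 0.862647) = 0.978846
Series (smoke detector, [0.978846], and agent cylinder valve): 0.958151 × 0.978846 × 0.940353 = 0.8819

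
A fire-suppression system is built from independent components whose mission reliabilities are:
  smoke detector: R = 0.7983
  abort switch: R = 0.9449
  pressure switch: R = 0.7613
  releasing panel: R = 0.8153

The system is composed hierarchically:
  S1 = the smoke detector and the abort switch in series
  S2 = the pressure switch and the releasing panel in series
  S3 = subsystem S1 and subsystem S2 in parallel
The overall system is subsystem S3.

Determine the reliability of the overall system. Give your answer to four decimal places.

0.9068

Series (smoke detector and abort switch): 0.798300 × 0.944900 = 0.754314
Series (pressure switch and releasing panel): 0.761300 × 0.815300 = 0.620688
Parallel ([0.754314] and [0.620688]): 1 − (1 − 0.754314)(1 − 0.620688) = 0.9068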